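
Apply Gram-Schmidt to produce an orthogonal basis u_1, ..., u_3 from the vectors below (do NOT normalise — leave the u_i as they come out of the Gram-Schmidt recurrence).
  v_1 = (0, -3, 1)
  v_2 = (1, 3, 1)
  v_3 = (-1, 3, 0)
Orthogonal basis:
  u_1 = (0, -3, 1)
  u_2 = (1, 3/5, 9/5)
  u_3 = (-27/23, 9/46, 27/46)

Apply the Gram-Schmidt recurrence
  u_1 = v_1
  u_i = v_i − Σ_{j<i} ((v_i · u_j) / (u_j · u_j)) · u_j.

Step by step this gives:
  u_1 = (0, -3, 1)
  u_2 = (1, 3/5, 9/5)
  u_3 = (-27/23, 9/46, 27/46)

Orthogonality check:
  u_2 · u_1 = 0 (should be 0)
  u_3 · u_1 = 0 (should be 0)
  u_3 · u_2 = 0 (should be 0)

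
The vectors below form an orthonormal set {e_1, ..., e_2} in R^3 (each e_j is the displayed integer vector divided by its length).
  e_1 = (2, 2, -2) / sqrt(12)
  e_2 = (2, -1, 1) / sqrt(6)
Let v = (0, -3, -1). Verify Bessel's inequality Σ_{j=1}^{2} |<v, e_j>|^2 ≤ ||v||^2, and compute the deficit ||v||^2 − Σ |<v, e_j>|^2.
Σ |<v, e_j>|^2 = 2; ||v||^2 = 10; deficit = 8

Write each e_j = u_j / sqrt(<u_j, u_j>) where u_j is the displayed integer vector. Then <v, e_j> = <v, u_j> / sqrt(<u_j, u_j>), so |<v, e_j>|^2 = <v, u_j>^2 / <u_j, u_j>.
Coefficients: <v, e_1> = -4/sqrt(12), <v, e_2> = 2/sqrt(6).
Square and sum: Σ |<v, e_j>|^2 = 2.
Compute ||v||^2 = v·v = 10.
Deficit = 10 − 2 = 8 ≥ 0, confirming Bessel's inequality. (The deficit equals ||v − Σ <v,e_j> e_j||^2, the squared distance from v to span{e_j}.)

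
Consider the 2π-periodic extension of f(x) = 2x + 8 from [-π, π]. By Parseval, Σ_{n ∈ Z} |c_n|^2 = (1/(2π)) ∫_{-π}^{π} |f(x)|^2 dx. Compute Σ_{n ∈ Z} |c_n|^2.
Σ |c_n|^2 = 4π^2/3 + 64

Expand and integrate term by term over [-π, π]:
  ∫ (2x)^2 dx = 4·(2π^3/3); ∫ 2·2·(8)·x dx = 0 (odd integrand); ∫ 8^2 dx = 64·2π.
So (1/(2π)) ∫_{-π}^{π} (2x + 8)^2 dx = 4π^2/3 + 64 = 4π^2/3 + 64.
Parseval ⇒ Σ |c_n|^2 = 4π^2/3 + 64.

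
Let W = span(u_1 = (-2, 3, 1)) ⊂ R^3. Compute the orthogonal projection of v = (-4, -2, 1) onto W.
proj_W(v) = (-3/7, 9/14, 3/14)

Set up U = [u_1 | ... | u_1] ∈ R^(3×1). The projector onto W = col(U) is P = U (U^T U)^(-1) U^T.
Compute U^T U =
  [14],
and U^T v = (3).
Solve U^T U · c = U^T v for the coefficients: c = (3/14). The projection is proj_W(v) = U c.
Check: (v - proj_W(v)) · u_1 = 0  (should be 0).
Result: proj_W(v) = (-3/7, 9/14, 3/14).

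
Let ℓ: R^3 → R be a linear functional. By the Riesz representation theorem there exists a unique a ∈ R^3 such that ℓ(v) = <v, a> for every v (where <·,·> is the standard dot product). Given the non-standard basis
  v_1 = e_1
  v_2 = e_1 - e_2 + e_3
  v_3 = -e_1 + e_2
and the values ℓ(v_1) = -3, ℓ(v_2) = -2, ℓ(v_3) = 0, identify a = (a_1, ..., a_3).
a = (-3, -3, -2)

Write a = (a_1, ..., a_3) in the standard basis. For each basis vector v_i, ℓ(v_i) = <v_i, a> is a linear equation in the a_j's. Collect the n equations into a matrix system V a = ℓ, where row i of V is v_i (expressed in the standard basis). Since V is invertible (lower-triangular with 1s on the diagonal, up to permutation), solve by back-substitution:
  V =
[[1, 0, 0],
 [1, -1, 1],
 [-1, 1, 0]]
  V a = (-3, -2, 0)
Solving gives a = (-3, -3, -2).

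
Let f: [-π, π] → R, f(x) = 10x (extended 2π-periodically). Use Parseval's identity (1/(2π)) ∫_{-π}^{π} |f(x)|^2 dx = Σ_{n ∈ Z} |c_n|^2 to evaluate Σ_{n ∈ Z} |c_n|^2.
Σ |c_n|^2 = 100π^2/3

Expand and integrate term by term over [-π, π]:
  ∫ (10x)^2 dx = 100·(2π^3/3); ∫ 2·10·(0)·x dx = 0 (odd integrand); ∫ 0^2 dx = 0·2π.
So (1/(2π)) ∫_{-π}^{π} (10x)^2 dx = 100π^2/3 + 0 = 100π^2/3.
Parseval ⇒ Σ |c_n|^2 = 100π^2/3.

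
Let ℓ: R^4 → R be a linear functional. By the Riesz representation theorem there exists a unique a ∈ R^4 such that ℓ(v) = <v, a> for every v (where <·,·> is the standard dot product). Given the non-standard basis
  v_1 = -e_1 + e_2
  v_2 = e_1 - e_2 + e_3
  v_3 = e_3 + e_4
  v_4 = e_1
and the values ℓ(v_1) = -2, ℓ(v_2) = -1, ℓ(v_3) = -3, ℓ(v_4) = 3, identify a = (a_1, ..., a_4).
a = (3, 1, -3, 0)

Write a = (a_1, ..., a_4) in the standard basis. For each basis vector v_i, ℓ(v_i) = <v_i, a> is a linear equation in the a_j's. Collect the n equations into a matrix system V a = ℓ, where row i of V is v_i (expressed in the standard basis). Since V is invertible (lower-triangular with 1s on the diagonal, up to permutation), solve by back-substitution:
  V =
[[-1, 1, 0, 0],
 [1, -1, 1, 0],
 [0, 0, 1, 1],
 [1, 0, 0, 0]]
  V a = (-2, -1, -3, 3)
Solving gives a = (3, 1, -3, 0).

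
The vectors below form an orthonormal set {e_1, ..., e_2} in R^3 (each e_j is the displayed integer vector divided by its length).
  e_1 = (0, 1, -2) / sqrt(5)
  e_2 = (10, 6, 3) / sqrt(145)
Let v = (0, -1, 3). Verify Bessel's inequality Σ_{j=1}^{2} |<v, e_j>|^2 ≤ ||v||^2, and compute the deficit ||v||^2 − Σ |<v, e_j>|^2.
Σ |<v, e_j>|^2 = 286/29; ||v||^2 = 10; deficit = 4/29

Write each e_j = u_j / sqrt(<u_j, u_j>) where u_j is the displayed integer vector. Then <v, e_j> = <v, u_j> / sqrt(<u_j, u_j>), so |<v, e_j>|^2 = <v, u_j>^2 / <u_j, u_j>.
Coefficients: <v, e_1> = -7/sqrt(5), <v, e_2> = 3/sqrt(145).
Square and sum: Σ |<v, e_j>|^2 = 286/29.
Compute ||v||^2 = v·v = 10.
Deficit = 10 − 286/29 = 4/29 ≥ 0, confirming Bessel's inequality. (The deficit equals ||v − Σ <v,e_j> e_j||^2, the squared distance from v to span{e_j}.)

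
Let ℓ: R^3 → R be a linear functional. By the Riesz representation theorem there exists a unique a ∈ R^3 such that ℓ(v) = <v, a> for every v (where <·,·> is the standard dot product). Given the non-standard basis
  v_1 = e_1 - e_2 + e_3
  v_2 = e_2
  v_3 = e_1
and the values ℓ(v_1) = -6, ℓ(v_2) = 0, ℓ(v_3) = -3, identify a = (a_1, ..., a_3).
a = (-3, 0, -3)

Write a = (a_1, ..., a_3) in the standard basis. For each basis vector v_i, ℓ(v_i) = <v_i, a> is a linear equation in the a_j's. Collect the n equations into a matrix system V a = ℓ, where row i of V is v_i (expressed in the standard basis). Since V is invertible (lower-triangular with 1s on the diagonal, up to permutation), solve by back-substitution:
  V =
[[1, -1, 1],
 [0, 1, 0],
 [1, 0, 0]]
  V a = (-6, 0, -3)
Solving gives a = (-3, 0, -3).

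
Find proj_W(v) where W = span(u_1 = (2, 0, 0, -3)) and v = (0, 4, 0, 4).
proj_W(v) = (-24/13, 0, 0, 36/13)

Set up U = [u_1 | ... | u_1] ∈ R^(4×1). The projector onto W = col(U) is P = U (U^T U)^(-1) U^T.
Compute U^T U =
  [13],
and U^T v = (-12).
Solve U^T U · c = U^T v for the coefficients: c = (-12/13). The projection is proj_W(v) = U c.
Check: (v - proj_W(v)) · u_1 = 0  (should be 0).
Result: proj_W(v) = (-24/13, 0, 0, 36/13).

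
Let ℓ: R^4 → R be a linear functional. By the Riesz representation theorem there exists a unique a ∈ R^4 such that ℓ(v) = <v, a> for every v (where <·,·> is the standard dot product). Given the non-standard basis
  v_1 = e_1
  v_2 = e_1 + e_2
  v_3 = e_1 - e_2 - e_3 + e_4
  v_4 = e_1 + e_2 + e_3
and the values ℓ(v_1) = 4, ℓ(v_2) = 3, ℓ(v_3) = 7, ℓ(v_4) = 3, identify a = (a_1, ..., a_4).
a = (4, -1, 0, 2)

Write a = (a_1, ..., a_4) in the standard basis. For each basis vector v_i, ℓ(v_i) = <v_i, a> is a linear equation in the a_j's. Collect the n equations into a matrix system V a = ℓ, where row i of V is v_i (expressed in the standard basis). Since V is invertible (lower-triangular with 1s on the diagonal, up to permutation), solve by back-substitution:
  V =
[[1, 0, 0, 0],
 [1, 1, 0, 0],
 [1, -1, -1, 1],
 [1, 1, 1, 0]]
  V a = (4, 3, 7, 3)
Solving gives a = (4, -1, 0, 2).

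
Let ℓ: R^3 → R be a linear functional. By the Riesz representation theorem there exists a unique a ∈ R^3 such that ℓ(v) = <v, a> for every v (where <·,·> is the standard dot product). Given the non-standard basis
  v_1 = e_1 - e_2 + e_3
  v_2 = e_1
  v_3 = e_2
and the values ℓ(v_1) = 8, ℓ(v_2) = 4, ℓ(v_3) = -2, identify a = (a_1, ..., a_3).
a = (4, -2, 2)

Write a = (a_1, ..., a_3) in the standard basis. For each basis vector v_i, ℓ(v_i) = <v_i, a> is a linear equation in the a_j's. Collect the n equations into a matrix system V a = ℓ, where row i of V is v_i (expressed in the standard basis). Since V is invertible (lower-triangular with 1s on the diagonal, up to permutation), solve by back-substitution:
  V =
[[1, -1, 1],
 [1, 0, 0],
 [0, 1, 0]]
  V a = (8, 4, -2)
Solving gives a = (4, -2, 2).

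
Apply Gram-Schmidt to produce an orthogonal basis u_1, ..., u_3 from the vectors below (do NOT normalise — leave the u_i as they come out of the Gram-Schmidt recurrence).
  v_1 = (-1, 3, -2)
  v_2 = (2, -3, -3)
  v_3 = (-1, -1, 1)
Orthogonal basis:
  u_1 = (-1, 3, -2)
  u_2 = (23/14, -27/14, -26/7)
  u_3 = (-285/283, -133/283, -57/283)

Apply the Gram-Schmidt recurrence
  u_1 = v_1
  u_i = v_i − Σ_{j<i} ((v_i · u_j) / (u_j · u_j)) · u_j.

Step by step this gives:
  u_1 = (-1, 3, -2)
  u_2 = (23/14, -27/14, -26/7)
  u_3 = (-285/283, -133/283, -57/283)

Orthogonality check:
  u_2 · u_1 = 0 (should be 0)
  u_3 · u_1 = 0 (should be 0)
  u_3 · u_2 = 0 (should be 0)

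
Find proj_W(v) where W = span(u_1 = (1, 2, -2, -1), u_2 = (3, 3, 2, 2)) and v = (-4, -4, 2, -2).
proj_W(v) = (-886/251, -1178/251, 188/251, -104/251)

Set up U = [u_1 | ... | u_2] ∈ R^(4×2). The projector onto W = col(U) is P = U (U^T U)^(-1) U^T.
Compute U^T U =
  [10, 3]
  [3, 26],
and U^T v = (-14, -24).
Solve U^T U · c = U^T v for the coefficients: c = (-292/251, -198/251). The projection is proj_W(v) = U c.
Check: (v - proj_W(v)) · u_1 = 0  (should be 0).
Check: (v - proj_W(v)) · u_2 = 0  (should be 0).
Result: proj_W(v) = (-886/251, -1178/251, 188/251, -104/251).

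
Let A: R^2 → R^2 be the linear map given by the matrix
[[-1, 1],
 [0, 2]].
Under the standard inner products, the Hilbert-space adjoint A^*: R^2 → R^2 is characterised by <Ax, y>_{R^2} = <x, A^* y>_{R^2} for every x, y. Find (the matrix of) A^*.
A^* = A^T =
[[-1, 0],
 [1, 2]]

For real matrices with standard dot products, the defining identity <Ax, y> = <x, A^* y> gives (Ax)^T y = x^T (A^*) y, i.e. x^T A^T y = x^T (A^*) y. Since this holds for all x, y, we must have A^* = A^T. Therefore
A^* =
[[-1, 0],
 [1, 2]].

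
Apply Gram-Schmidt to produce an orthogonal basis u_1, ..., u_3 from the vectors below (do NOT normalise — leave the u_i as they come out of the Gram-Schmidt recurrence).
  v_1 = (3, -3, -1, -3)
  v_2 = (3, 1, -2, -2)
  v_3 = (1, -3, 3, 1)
Orthogonal basis:
  u_1 = (3, -3, -1, -3)
  u_2 = (3/2, 5/2, -3/2, -1/2)
  u_3 = (13/7, 1/7, 12/7, 8/7)

Apply the Gram-Schmidt recurrence
  u_1 = v_1
  u_i = v_i − Σ_{j<i} ((v_i · u_j) / (u_j · u_j)) · u_j.

Step by step this gives:
  u_1 = (3, -3, -1, -3)
  u_2 = (3/2, 5/2, -3/2, -1/2)
  u_3 = (13/7, 1/7, 12/7, 8/7)

Orthogonality check:
  u_2 · u_1 = 0 (should be 0)
  u_3 · u_1 = 0 (should be 0)
  u_3 · u_2 = 0 (should be 0)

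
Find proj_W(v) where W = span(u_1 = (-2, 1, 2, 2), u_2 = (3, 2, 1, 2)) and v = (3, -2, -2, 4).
proj_W(v) = (641/230, 104/115, -37/230, 57/115)

Set up U = [u_1 | ... | u_2] ∈ R^(4×2). The projector onto W = col(U) is P = U (U^T U)^(-1) U^T.
Compute U^T U =
  [13, 2]
  [2, 18],
and U^T v = (-4, 11).
Solve U^T U · c = U^T v for the coefficients: c = (-47/115, 151/230). The projection is proj_W(v) = U c.
Check: (v - proj_W(v)) · u_1 = 0  (should be 0).
Check: (v - proj_W(v)) · u_2 = 0  (should be 0).
Result: proj_W(v) = (641/230, 104/115, -37/230, 57/115).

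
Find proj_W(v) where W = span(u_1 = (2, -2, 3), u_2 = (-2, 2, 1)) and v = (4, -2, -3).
proj_W(v) = (3, -3, -3)

Set up U = [u_1 | ... | u_2] ∈ R^(3×2). The projector onto W = col(U) is P = U (U^T U)^(-1) U^T.
Compute U^T U =
  [17, -5]
  [-5, 9],
and U^T v = (3, -15).
Solve U^T U · c = U^T v for the coefficients: c = (-3/8, -15/8). The projection is proj_W(v) = U c.
Check: (v - proj_W(v)) · u_1 = 0  (should be 0).
Check: (v - proj_W(v)) · u_2 = 0  (should be 0).
Result: proj_W(v) = (3, -3, -3).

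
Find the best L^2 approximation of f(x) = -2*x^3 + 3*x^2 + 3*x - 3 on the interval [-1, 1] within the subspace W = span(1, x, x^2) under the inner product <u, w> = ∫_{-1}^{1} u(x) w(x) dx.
g(x) = 3*x^2 + 9*x/5 - 3

The best approximation g ∈ W is the orthogonal projection of f onto W. Writing g = a_0 + a_1 x + a_2 x^2, the coefficients solve the normal equations G · a = b where
  G_{ij} = <φ_i, φ_j> and b_i = <f, φ_i>, with φ_0 = 1, φ_1 = x, φ_2 = x^2.
G =
  [2, 0, 2/3]
  [0, 2/3, 0]
  [2/3, 0, 2/5],
b = (-4, 6/5, -4/5).
Solving gives a_0 = -3, a_1 = 9/5, a_2 = 3, so
  g(x) = 3*x^2 + 9*x/5 - 3.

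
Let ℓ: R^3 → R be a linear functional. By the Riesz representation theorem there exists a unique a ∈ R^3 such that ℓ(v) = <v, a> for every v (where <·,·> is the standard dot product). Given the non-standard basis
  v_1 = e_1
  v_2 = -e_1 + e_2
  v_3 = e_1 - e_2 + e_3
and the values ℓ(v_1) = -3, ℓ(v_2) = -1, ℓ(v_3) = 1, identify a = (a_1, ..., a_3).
a = (-3, -4, 0)

Write a = (a_1, ..., a_3) in the standard basis. For each basis vector v_i, ℓ(v_i) = <v_i, a> is a linear equation in the a_j's. Collect the n equations into a matrix system V a = ℓ, where row i of V is v_i (expressed in the standard basis). Since V is invertible (lower-triangular with 1s on the diagonal, up to permutation), solve by back-substitution:
  V =
[[1, 0, 0],
 [-1, 1, 0],
 [1, -1, 1]]
  V a = (-3, -1, 1)
Solving gives a = (-3, -4, 0).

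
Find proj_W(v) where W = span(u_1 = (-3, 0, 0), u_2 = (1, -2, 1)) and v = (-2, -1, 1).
proj_W(v) = (-2, -6/5, 3/5)

Set up U = [u_1 | ... | u_2] ∈ R^(3×2). The projector onto W = col(U) is P = U (U^T U)^(-1) U^T.
Compute U^T U =
  [9, -3]
  [-3, 6],
and U^T v = (6, 1).
Solve U^T U · c = U^T v for the coefficients: c = (13/15, 3/5). The projection is proj_W(v) = U c.
Check: (v - proj_W(v)) · u_1 = 0  (should be 0).
Check: (v - proj_W(v)) · u_2 = 0  (should be 0).
Result: proj_W(v) = (-2, -6/5, 3/5).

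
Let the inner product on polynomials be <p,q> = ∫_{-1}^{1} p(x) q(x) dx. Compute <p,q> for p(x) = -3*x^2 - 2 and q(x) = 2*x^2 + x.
<p,q> = -76/15

Expand the product: p(x)·q(x) = -6*x^4 - 3*x^3 - 4*x^2 - 2*x.
∫_{-1}^{1} of each monomial x^k gives [2/(k+1) if k even, 0 if k odd]. Integrating term-by-term (or equivalently evaluating the antiderivative F(x) = -6*x^5/5 - 3*x^4/4 - 4*x^3/3 - x^2 at the endpoints):
  F(1) − F(−1) = -257/60 − (47/60) = -76/15.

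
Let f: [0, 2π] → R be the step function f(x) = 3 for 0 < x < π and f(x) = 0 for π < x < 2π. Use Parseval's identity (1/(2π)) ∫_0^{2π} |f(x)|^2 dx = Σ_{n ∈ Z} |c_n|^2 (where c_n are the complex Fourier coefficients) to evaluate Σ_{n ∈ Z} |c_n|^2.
Σ |c_n|^2 = 9/2

Parseval equates the L^2 energy of f (normalised by 1/(2π)) with the ℓ^2 sum of its Fourier coefficients: (1/(2π)) ∫_0^{2π} |f|^2 = Σ |c_n|^2.
Compute the left side: (1/(2π)) [∫_0^π 3^2 dx + ∫_π^{2π} 0^2 dx] = (1/(2π)) · (9π + 0π) = (9 + 0)/2 = 9/2.
So Σ_{n ∈ Z} |c_n|^2 = 9/2.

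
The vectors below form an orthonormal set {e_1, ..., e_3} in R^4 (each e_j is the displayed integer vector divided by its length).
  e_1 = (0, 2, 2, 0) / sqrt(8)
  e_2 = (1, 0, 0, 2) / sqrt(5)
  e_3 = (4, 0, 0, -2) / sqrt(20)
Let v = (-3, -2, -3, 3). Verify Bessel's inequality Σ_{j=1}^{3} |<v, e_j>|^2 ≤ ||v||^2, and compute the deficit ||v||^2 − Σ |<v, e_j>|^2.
Σ |<v, e_j>|^2 = 61/2; ||v||^2 = 31; deficit = 1/2

Write each e_j = u_j / sqrt(<u_j, u_j>) where u_j is the displayed integer vector. Then <v, e_j> = <v, u_j> / sqrt(<u_j, u_j>), so |<v, e_j>|^2 = <v, u_j>^2 / <u_j, u_j>.
Coefficients: <v, e_1> = -10/sqrt(8), <v, e_2> = 3/sqrt(5), <v, e_3> = -18/sqrt(20).
Square and sum: Σ |<v, e_j>|^2 = 61/2.
Compute ||v||^2 = v·v = 31.
Deficit = 31 − 61/2 = 1/2 ≥ 0, confirming Bessel's inequality. (The deficit equals ||v − Σ <v,e_j> e_j||^2, the squared distance from v to span{e_j}.)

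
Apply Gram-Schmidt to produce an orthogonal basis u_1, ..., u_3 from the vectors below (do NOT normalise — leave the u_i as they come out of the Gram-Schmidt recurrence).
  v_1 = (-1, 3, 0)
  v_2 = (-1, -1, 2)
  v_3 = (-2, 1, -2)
Orthogonal basis:
  u_1 = (-1, 3, 0)
  u_2 = (-6/5, -2/5, 2)
  u_3 = (-27/14, -9/14, -9/7)

Apply the Gram-Schmidt recurrence
  u_1 = v_1
  u_i = v_i − Σ_{j<i} ((v_i · u_j) / (u_j · u_j)) · u_j.

Step by step this gives:
  u_1 = (-1, 3, 0)
  u_2 = (-6/5, -2/5, 2)
  u_3 = (-27/14, -9/14, -9/7)

Orthogonality check:
  u_2 · u_1 = 0 (should be 0)
  u_3 · u_1 = 0 (should be 0)
  u_3 · u_2 = 0 (should be 0)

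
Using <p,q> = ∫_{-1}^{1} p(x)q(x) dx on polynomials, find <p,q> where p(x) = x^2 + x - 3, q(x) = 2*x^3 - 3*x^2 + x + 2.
<p,q> = -22/5

Expand the product: p(x)·q(x) = 2*x^5 - x^4 - 8*x^3 + 12*x^2 - x - 6.
∫_{-1}^{1} of each monomial x^k gives [2/(k+1) if k even, 0 if k odd]. Integrating term-by-term (or equivalently evaluating the antiderivative F(x) = x^6/3 - x^5/5 - 2*x^4 + 4*x^3 - x^2/2 - 6*x at the endpoints):
  F(1) − F(−1) = -131/30 − (1/30) = -22/5.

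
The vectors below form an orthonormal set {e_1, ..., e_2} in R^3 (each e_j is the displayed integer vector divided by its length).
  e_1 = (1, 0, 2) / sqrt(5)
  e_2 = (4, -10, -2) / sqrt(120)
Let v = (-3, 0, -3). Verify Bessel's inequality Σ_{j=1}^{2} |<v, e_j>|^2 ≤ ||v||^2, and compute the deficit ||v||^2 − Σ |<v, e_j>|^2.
Σ |<v, e_j>|^2 = 33/2; ||v||^2 = 18; deficit = 3/2

Write each e_j = u_j / sqrt(<u_j, u_j>) where u_j is the displayed integer vector. Then <v, e_j> = <v, u_j> / sqrt(<u_j, u_j>), so |<v, e_j>|^2 = <v, u_j>^2 / <u_j, u_j>.
Coefficients: <v, e_1> = -9/sqrt(5), <v, e_2> = -6/sqrt(120).
Square and sum: Σ |<v, e_j>|^2 = 33/2.
Compute ||v||^2 = v·v = 18.
Deficit = 18 − 33/2 = 3/2 ≥ 0, confirming Bessel's inequality. (The deficit equals ||v − Σ <v,e_j> e_j||^2, the squared distance from v to span{e_j}.)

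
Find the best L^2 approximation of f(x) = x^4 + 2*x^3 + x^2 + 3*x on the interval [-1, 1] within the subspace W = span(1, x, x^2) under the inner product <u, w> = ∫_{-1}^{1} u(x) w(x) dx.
g(x) = 13*x^2/7 + 21*x/5 - 3/35

The best approximation g ∈ W is the orthogonal projection of f onto W. Writing g = a_0 + a_1 x + a_2 x^2, the coefficients solve the normal equations G · a = b where
  G_{ij} = <φ_i, φ_j> and b_i = <f, φ_i>, with φ_0 = 1, φ_1 = x, φ_2 = x^2.
G =
  [2, 0, 2/3]
  [0, 2/3, 0]
  [2/3, 0, 2/5],
b = (16/15, 14/5, 24/35).
Solving gives a_0 = -3/35, a_1 = 21/5, a_2 = 13/7, so
  g(x) = 13*x^2/7 + 21*x/5 - 3/35.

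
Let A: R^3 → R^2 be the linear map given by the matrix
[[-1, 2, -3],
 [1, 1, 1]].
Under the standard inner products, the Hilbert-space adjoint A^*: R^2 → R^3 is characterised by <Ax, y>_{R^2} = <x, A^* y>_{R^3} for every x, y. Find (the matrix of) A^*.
A^* = A^T =
[[-1, 1],
 [2, 1],
 [-3, 1]]

For real matrices with standard dot products, the defining identity <Ax, y> = <x, A^* y> gives (Ax)^T y = x^T (A^*) y, i.e. x^T A^T y = x^T (A^*) y. Since this holds for all x, y, we must have A^* = A^T. Therefore
A^* =
[[-1, 1],
 [2, 1],
 [-3, 1]].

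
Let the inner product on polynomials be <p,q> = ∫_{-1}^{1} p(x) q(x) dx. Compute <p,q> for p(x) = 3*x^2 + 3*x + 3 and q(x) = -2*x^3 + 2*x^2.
<p,q> = 4

Expand the product: p(x)·q(x) = -6*x^5 + 6*x^2.
∫_{-1}^{1} of each monomial x^k gives [2/(k+1) if k even, 0 if k odd]. Integrating term-by-term (or equivalently evaluating the antiderivative F(x) = -x^6 + 2*x^3 at the endpoints):
  F(1) − F(−1) = 1 − (-3) = 4.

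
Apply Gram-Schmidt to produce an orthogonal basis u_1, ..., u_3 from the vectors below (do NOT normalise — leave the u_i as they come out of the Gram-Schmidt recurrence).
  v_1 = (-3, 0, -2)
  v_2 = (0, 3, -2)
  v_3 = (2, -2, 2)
Orthogonal basis:
  u_1 = (-3, 0, -2)
  u_2 = (12/13, 3, -18/13)
  u_3 = (4/17, -4/17, -6/17)

Apply the Gram-Schmidt recurrence
  u_1 = v_1
  u_i = v_i − Σ_{j<i} ((v_i · u_j) / (u_j · u_j)) · u_j.

Step by step this gives:
  u_1 = (-3, 0, -2)
  u_2 = (12/13, 3, -18/13)
  u_3 = (4/17, -4/17, -6/17)

Orthogonality check:
  u_2 · u_1 = 0 (should be 0)
  u_3 · u_1 = 0 (should be 0)
  u_3 · u_2 = 0 (should be 0)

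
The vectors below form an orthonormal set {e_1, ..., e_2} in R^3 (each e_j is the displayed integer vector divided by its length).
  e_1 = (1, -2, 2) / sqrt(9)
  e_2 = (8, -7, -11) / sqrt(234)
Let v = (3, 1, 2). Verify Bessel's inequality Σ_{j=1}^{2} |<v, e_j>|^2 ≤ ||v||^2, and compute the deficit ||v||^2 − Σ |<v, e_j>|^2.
Σ |<v, e_j>|^2 = 75/26; ||v||^2 = 14; deficit = 289/26

Write each e_j = u_j / sqrt(<u_j, u_j>) where u_j is the displayed integer vector. Then <v, e_j> = <v, u_j> / sqrt(<u_j, u_j>), so |<v, e_j>|^2 = <v, u_j>^2 / <u_j, u_j>.
Coefficients: <v, e_1> = 5/sqrt(9), <v, e_2> = -5/sqrt(234).
Square and sum: Σ |<v, e_j>|^2 = 75/26.
Compute ||v||^2 = v·v = 14.
Deficit = 14 − 75/26 = 289/26 ≥ 0, confirming Bessel's inequality. (The deficit equals ||v − Σ <v,e_j> e_j||^2, the squared distance from v to span{e_j}.)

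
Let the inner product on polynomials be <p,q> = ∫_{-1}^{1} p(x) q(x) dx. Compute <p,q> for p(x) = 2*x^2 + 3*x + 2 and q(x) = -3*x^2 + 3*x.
<p,q> = -2/5

Expand the product: p(x)·q(x) = -6*x^4 - 3*x^3 + 3*x^2 + 6*x.
∫_{-1}^{1} of each monomial x^k gives [2/(k+1) if k even, 0 if k odd]. Integrating term-by-term (or equivalently evaluating the antiderivative F(x) = -6*x^5/5 - 3*x^4/4 + x^3 + 3*x^2 at the endpoints):
  F(1) − F(−1) = 41/20 − (49/20) = -2/5.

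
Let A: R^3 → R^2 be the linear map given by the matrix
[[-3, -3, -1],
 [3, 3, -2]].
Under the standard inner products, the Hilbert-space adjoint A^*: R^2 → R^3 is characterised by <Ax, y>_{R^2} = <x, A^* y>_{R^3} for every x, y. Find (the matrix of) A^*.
A^* = A^T =
[[-3, 3],
 [-3, 3],
 [-1, -2]]

For real matrices with standard dot products, the defining identity <Ax, y> = <x, A^* y> gives (Ax)^T y = x^T (A^*) y, i.e. x^T A^T y = x^T (A^*) y. Since this holds for all x, y, we must have A^* = A^T. Therefore
A^* =
[[-3, 3],
 [-3, 3],
 [-1, -2]].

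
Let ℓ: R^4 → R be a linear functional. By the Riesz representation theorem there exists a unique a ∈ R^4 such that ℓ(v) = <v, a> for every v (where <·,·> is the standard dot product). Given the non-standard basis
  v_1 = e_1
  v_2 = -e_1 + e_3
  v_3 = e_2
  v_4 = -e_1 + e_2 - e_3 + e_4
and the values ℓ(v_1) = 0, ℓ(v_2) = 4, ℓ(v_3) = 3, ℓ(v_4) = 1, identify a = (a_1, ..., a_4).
a = (0, 3, 4, 2)

Write a = (a_1, ..., a_4) in the standard basis. For each basis vector v_i, ℓ(v_i) = <v_i, a> is a linear equation in the a_j's. Collect the n equations into a matrix system V a = ℓ, where row i of V is v_i (expressed in the standard basis). Since V is invertible (lower-triangular with 1s on the diagonal, up to permutation), solve by back-substitution:
  V =
[[1, 0, 0, 0],
 [-1, 0, 1, 0],
 [0, 1, 0, 0],
 [-1, 1, -1, 1]]
  V a = (0, 4, 3, 1)
Solving gives a = (0, 3, 4, 2).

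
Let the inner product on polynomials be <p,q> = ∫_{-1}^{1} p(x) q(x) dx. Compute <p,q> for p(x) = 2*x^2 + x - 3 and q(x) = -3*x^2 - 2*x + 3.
<p,q> = -176/15

Expand the product: p(x)·q(x) = -6*x^4 - 7*x^3 + 13*x^2 + 9*x - 9.
∫_{-1}^{1} of each monomial x^k gives [2/(k+1) if k even, 0 if k odd]. Integrating term-by-term (or equivalently evaluating the antiderivative F(x) = -6*x^5/5 - 7*x^4/4 + 13*x^3/3 + 9*x^2/2 - 9*x at the endpoints):
  F(1) − F(−1) = -187/60 − (517/60) = -176/15.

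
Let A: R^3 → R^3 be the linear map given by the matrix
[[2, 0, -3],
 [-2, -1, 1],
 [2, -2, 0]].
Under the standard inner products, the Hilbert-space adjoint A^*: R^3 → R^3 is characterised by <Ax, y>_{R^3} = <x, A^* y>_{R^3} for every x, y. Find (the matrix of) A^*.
A^* = A^T =
[[2, -2, 2],
 [0, -1, -2],
 [-3, 1, 0]]

For real matrices with standard dot products, the defining identity <Ax, y> = <x, A^* y> gives (Ax)^T y = x^T (A^*) y, i.e. x^T A^T y = x^T (A^*) y. Since this holds for all x, y, we must have A^* = A^T. Therefore
A^* =
[[2, -2, 2],
 [0, -1, -2],
 [-3, 1, 0]].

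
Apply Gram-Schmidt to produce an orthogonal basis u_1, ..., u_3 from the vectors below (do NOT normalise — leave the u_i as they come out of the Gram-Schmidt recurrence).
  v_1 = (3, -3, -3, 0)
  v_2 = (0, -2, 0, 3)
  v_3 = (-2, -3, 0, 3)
Orthogonal basis:
  u_1 = (3, -3, -3, 0)
  u_2 = (-2/3, -4/3, 2/3, 3)
  u_3 = (-53/35, -36/35, -17/35, -24/35)

Apply the Gram-Schmidt recurrence
  u_1 = v_1
  u_i = v_i − Σ_{j<i} ((v_i · u_j) / (u_j · u_j)) · u_j.

Step by step this gives:
  u_1 = (3, -3, -3, 0)
  u_2 = (-2/3, -4/3, 2/3, 3)
  u_3 = (-53/35, -36/35, -17/35, -24/35)

Orthogonality check:
  u_2 · u_1 = 0 (should be 0)
  u_3 · u_1 = 0 (should be 0)
  u_3 · u_2 = 0 (should be 0)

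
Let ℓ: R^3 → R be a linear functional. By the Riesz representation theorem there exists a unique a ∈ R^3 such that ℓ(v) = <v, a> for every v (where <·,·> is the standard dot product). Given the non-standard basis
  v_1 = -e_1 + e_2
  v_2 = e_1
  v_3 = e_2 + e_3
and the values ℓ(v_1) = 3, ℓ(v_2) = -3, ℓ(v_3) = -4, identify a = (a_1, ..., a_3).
a = (-3, 0, -4)

Write a = (a_1, ..., a_3) in the standard basis. For each basis vector v_i, ℓ(v_i) = <v_i, a> is a linear equation in the a_j's. Collect the n equations into a matrix system V a = ℓ, where row i of V is v_i (expressed in the standard basis). Since V is invertible (lower-triangular with 1s on the diagonal, up to permutation), solve by back-substitution:
  V =
[[-1, 1, 0],
 [1, 0, 0],
 [0, 1, 1]]
  V a = (3, -3, -4)
Solving gives a = (-3, 0, -4).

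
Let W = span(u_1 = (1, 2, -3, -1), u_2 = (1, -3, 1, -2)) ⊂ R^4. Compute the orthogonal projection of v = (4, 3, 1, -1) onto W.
proj_W(v) = (2/3, 6/7, -34/21, -16/21)

Set up U = [u_1 | ... | u_2] ∈ R^(4×2). The projector onto W = col(U) is P = U (U^T U)^(-1) U^T.
Compute U^T U =
  [15, -6]
  [-6, 15],
and U^T v = (8, -2).
Solve U^T U · c = U^T v for the coefficients: c = (4/7, 2/21). The projection is proj_W(v) = U c.
Check: (v - proj_W(v)) · u_1 = 0  (should be 0).
Check: (v - proj_W(v)) · u_2 = 0  (should be 0).
Result: proj_W(v) = (2/3, 6/7, -34/21, -16/21).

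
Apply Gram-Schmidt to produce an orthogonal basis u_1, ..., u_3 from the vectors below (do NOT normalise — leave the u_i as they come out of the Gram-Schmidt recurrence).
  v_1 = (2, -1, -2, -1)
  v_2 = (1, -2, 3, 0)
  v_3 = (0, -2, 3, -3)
Orthogonal basis:
  u_1 = (2, -1, -2, -1)
  u_2 = (7/5, -11/5, 13/5, -1/5)
  u_3 = (-19/17, -1/34, 6/17, -99/34)

Apply the Gram-Schmidt recurrence
  u_1 = v_1
  u_i = v_i − Σ_{j<i} ((v_i · u_j) / (u_j · u_j)) · u_j.

Step by step this gives:
  u_1 = (2, -1, -2, -1)
  u_2 = (7/5, -11/5, 13/5, -1/5)
  u_3 = (-19/17, -1/34, 6/17, -99/34)

Orthogonality check:
  u_2 · u_1 = 0 (should be 0)
  u_3 · u_1 = 0 (should be 0)
  u_3 · u_2 = 0 (should be 0)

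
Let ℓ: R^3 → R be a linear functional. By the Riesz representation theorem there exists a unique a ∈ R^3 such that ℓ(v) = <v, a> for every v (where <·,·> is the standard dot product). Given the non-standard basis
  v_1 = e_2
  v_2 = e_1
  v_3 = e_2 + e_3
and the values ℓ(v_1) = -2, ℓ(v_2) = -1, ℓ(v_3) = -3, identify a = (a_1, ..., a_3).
a = (-1, -2, -1)

Write a = (a_1, ..., a_3) in the standard basis. For each basis vector v_i, ℓ(v_i) = <v_i, a> is a linear equation in the a_j's. Collect the n equations into a matrix system V a = ℓ, where row i of V is v_i (expressed in the standard basis). Since V is invertible (lower-triangular with 1s on the diagonal, up to permutation), solve by back-substitution:
  V =
[[0, 1, 0],
 [1, 0, 0],
 [0, 1, 1]]
  V a = (-2, -1, -3)
Solving gives a = (-1, -2, -1).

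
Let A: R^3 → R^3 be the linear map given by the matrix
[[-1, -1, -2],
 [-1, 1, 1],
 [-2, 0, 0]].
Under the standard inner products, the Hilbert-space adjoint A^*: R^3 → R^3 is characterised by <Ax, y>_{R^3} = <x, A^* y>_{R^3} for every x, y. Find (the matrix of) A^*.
A^* = A^T =
[[-1, -1, -2],
 [-1, 1, 0],
 [-2, 1, 0]]

For real matrices with standard dot products, the defining identity <Ax, y> = <x, A^* y> gives (Ax)^T y = x^T (A^*) y, i.e. x^T A^T y = x^T (A^*) y. Since this holds for all x, y, we must have A^* = A^T. Therefore
A^* =
[[-1, -1, -2],
 [-1, 1, 0],
 [-2, 1, 0]].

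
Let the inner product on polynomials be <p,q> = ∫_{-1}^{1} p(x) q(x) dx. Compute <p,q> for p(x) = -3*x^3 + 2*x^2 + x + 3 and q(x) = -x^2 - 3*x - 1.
<p,q> = -128/15

Expand the product: p(x)·q(x) = 3*x^5 + 7*x^4 - 4*x^3 - 8*x^2 - 10*x - 3.
∫_{-1}^{1} of each monomial x^k gives [2/(k+1) if k even, 0 if k odd]. Integrating term-by-term (or equivalently evaluating the antiderivative F(x) = x^6/2 + 7*x^5/5 - x^4 - 8*x^3/3 - 5*x^2 - 3*x at the endpoints):
  F(1) − F(−1) = -293/30 − (-37/30) = -128/15.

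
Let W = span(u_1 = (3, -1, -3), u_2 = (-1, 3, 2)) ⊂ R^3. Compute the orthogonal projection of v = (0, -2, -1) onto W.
proj_W(v) = (7/61, -125/61, -53/61)

Set up U = [u_1 | ... | u_2] ∈ R^(3×2). The projector onto W = col(U) is P = U (U^T U)^(-1) U^T.
Compute U^T U =
  [19, -12]
  [-12, 14],
and U^T v = (5, -8).
Solve U^T U · c = U^T v for the coefficients: c = (-13/61, -46/61). The projection is proj_W(v) = U c.
Check: (v - proj_W(v)) · u_1 = 0  (should be 0).
Check: (v - proj_W(v)) · u_2 = 0  (should be 0).
Result: proj_W(v) = (7/61, -125/61, -53/61).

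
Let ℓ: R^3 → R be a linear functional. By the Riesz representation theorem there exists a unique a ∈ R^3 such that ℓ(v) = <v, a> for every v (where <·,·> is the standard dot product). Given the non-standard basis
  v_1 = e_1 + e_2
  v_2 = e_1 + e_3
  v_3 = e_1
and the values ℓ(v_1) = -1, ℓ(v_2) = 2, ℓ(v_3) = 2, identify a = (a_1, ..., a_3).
a = (2, -3, 0)

Write a = (a_1, ..., a_3) in the standard basis. For each basis vector v_i, ℓ(v_i) = <v_i, a> is a linear equation in the a_j's. Collect the n equations into a matrix system V a = ℓ, where row i of V is v_i (expressed in the standard basis). Since V is invertible (lower-triangular with 1s on the diagonal, up to permutation), solve by back-substitution:
  V =
[[1, 1, 0],
 [1, 0, 1],
 [1, 0, 0]]
  V a = (-1, 2, 2)
Solving gives a = (2, -3, 0).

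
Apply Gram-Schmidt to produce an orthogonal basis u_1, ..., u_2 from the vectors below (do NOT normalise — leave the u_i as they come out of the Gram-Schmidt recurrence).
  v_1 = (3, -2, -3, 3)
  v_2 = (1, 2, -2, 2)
Orthogonal basis:
  u_1 = (3, -2, -3, 3)
  u_2 = (-2/31, 84/31, -29/31, 29/31)

Apply the Gram-Schmidt recurrence
  u_1 = v_1
  u_i = v_i − Σ_{j<i} ((v_i · u_j) / (u_j · u_j)) · u_j.

Step by step this gives:
  u_1 = (3, -2, -3, 3)
  u_2 = (-2/31, 84/31, -29/31, 29/31)

Orthogonality check:
  u_2 · u_1 = 0 (should be 0)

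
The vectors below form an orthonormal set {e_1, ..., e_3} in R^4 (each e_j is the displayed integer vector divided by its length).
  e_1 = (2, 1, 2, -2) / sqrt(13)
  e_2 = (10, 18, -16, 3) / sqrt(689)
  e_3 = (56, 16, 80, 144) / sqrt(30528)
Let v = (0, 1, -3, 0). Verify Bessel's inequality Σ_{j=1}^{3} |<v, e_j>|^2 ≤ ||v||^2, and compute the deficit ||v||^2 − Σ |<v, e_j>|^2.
Σ |<v, e_j>|^2 = 89/9; ||v||^2 = 10; deficit = 1/9

Write each e_j = u_j / sqrt(<u_j, u_j>) where u_j is the displayed integer vector. Then <v, e_j> = <v, u_j> / sqrt(<u_j, u_j>), so |<v, e_j>|^2 = <v, u_j>^2 / <u_j, u_j>.
Coefficients: <v, e_1> = -5/sqrt(13), <v, e_2> = 66/sqrt(689), <v, e_3> = -224/sqrt(30528).
Square and sum: Σ |<v, e_j>|^2 = 89/9.
Compute ||v||^2 = v·v = 10.
Deficit = 10 − 89/9 = 1/9 ≥ 0, confirming Bessel's inequality. (The deficit equals ||v − Σ <v,e_j> e_j||^2, the squared distance from v to span{e_j}.)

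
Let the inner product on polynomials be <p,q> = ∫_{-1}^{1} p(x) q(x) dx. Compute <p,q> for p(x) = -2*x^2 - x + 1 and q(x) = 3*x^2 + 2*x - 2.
<p,q> = -46/15

Expand the product: p(x)·q(x) = -6*x^4 - 7*x^3 + 5*x^2 + 4*x - 2.
∫_{-1}^{1} of each monomial x^k gives [2/(k+1) if k even, 0 if k odd]. Integrating term-by-term (or equivalently evaluating the antiderivative F(x) = -6*x^5/5 - 7*x^4/4 + 5*x^3/3 + 2*x^2 - 2*x at the endpoints):
  F(1) − F(−1) = -77/60 − (107/60) = -46/15.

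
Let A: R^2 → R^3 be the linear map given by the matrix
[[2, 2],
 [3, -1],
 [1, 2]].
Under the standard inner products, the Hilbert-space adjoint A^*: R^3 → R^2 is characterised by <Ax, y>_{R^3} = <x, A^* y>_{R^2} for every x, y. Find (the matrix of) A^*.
A^* = A^T =
[[2, 3, 1],
 [2, -1, 2]]

For real matrices with standard dot products, the defining identity <Ax, y> = <x, A^* y> gives (Ax)^T y = x^T (A^*) y, i.e. x^T A^T y = x^T (A^*) y. Since this holds for all x, y, we must have A^* = A^T. Therefore
A^* =
[[2, 3, 1],
 [2, -1, 2]].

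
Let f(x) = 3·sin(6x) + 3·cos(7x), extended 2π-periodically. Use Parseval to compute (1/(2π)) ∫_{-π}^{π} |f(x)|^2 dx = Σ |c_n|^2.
Σ |c_n|^2 = 9

Expand |f|^2 and use orthogonality of {sin(nx), cos(mx)} on [-π, π]:
  ∫_{-π}^{π} sin(nx)^2 dx = π, ∫ cos(mx)^2 dx = π, and cross terms integrate to 0.
So ∫_{-π}^{π} f(x)^2 dx = 3^2 · π + 3^2 · π = (9 + 9)π.
Divide by 2π: (9 + 9)/2 = 9.
By Parseval, this equals Σ |c_n|^2.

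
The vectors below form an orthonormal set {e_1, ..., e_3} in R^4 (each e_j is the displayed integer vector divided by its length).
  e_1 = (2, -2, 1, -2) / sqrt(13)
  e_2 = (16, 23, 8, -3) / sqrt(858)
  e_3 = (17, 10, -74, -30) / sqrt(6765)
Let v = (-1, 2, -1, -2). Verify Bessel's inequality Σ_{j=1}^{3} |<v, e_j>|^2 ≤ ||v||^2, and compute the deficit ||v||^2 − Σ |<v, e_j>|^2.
Σ |<v, e_j>|^2 = 898/205; ||v||^2 = 10; deficit = 1152/205

Write each e_j = u_j / sqrt(<u_j, u_j>) where u_j is the displayed integer vector. Then <v, e_j> = <v, u_j> / sqrt(<u_j, u_j>), so |<v, e_j>|^2 = <v, u_j>^2 / <u_j, u_j>.
Coefficients: <v, e_1> = -3/sqrt(13), <v, e_2> = 28/sqrt(858), <v, e_3> = 137/sqrt(6765).
Square and sum: Σ |<v, e_j>|^2 = 898/205.
Compute ||v||^2 = v·v = 10.
Deficit = 10 − 898/205 = 1152/205 ≥ 0, confirming Bessel's inequality. (The deficit equals ||v − Σ <v,e_j> e_j||^2, the squared distance from v to span{e_j}.)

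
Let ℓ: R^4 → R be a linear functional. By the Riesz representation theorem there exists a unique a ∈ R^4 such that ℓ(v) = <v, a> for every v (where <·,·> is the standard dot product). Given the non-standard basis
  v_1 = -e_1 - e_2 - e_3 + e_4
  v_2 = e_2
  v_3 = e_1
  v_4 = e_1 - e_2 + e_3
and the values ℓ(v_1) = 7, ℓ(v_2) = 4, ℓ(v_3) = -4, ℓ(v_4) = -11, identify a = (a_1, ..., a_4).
a = (-4, 4, -3, 4)

Write a = (a_1, ..., a_4) in the standard basis. For each basis vector v_i, ℓ(v_i) = <v_i, a> is a linear equation in the a_j's. Collect the n equations into a matrix system V a = ℓ, where row i of V is v_i (expressed in the standard basis). Since V is invertible (lower-triangular with 1s on the diagonal, up to permutation), solve by back-substitution:
  V =
[[-1, -1, -1, 1],
 [0, 1, 0, 0],
 [1, 0, 0, 0],
 [1, -1, 1, 0]]
  V a = (7, 4, -4, -11)
Solving gives a = (-4, 4, -3, 4).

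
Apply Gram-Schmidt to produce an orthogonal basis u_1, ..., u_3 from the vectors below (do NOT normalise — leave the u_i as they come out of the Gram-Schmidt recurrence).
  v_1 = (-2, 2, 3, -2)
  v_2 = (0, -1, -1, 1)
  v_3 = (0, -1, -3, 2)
Orthogonal basis:
  u_1 = (-2, 2, 3, -2)
  u_2 = (-2/3, -1/3, 0, 1/3)
  u_3 = (-3/7, 13/14, -6/7, 1/14)

Apply the Gram-Schmidt recurrence
  u_1 = v_1
  u_i = v_i − Σ_{j<i} ((v_i · u_j) / (u_j · u_j)) · u_j.

Step by step this gives:
  u_1 = (-2, 2, 3, -2)
  u_2 = (-2/3, -1/3, 0, 1/3)
  u_3 = (-3/7, 13/14, -6/7, 1/14)

Orthogonality check:
  u_2 · u_1 = 0 (should be 0)
  u_3 · u_1 = 0 (should be 0)
  u_3 · u_2 = 0 (should be 0)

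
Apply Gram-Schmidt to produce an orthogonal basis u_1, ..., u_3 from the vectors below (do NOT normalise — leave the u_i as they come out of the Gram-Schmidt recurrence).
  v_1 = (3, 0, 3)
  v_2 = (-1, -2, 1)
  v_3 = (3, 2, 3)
Orthogonal basis:
  u_1 = (3, 0, 3)
  u_2 = (-1, -2, 1)
  u_3 = (-2/3, 2/3, 2/3)

Apply the Gram-Schmidt recurrence
  u_1 = v_1
  u_i = v_i − Σ_{j<i} ((v_i · u_j) / (u_j · u_j)) · u_j.

Step by step this gives:
  u_1 = (3, 0, 3)
  u_2 = (-1, -2, 1)
  u_3 = (-2/3, 2/3, 2/3)

Orthogonality check:
  u_2 · u_1 = 0 (should be 0)
  u_3 · u_1 = 0 (should be 0)
  u_3 · u_2 = 0 (should be 0)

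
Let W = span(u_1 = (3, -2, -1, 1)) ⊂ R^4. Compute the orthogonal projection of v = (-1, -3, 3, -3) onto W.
proj_W(v) = (-3/5, 2/5, 1/5, -1/5)

Set up U = [u_1 | ... | u_1] ∈ R^(4×1). The projector onto W = col(U) is P = U (U^T U)^(-1) U^T.
Compute U^T U =
  [15],
and U^T v = (-3).
Solve U^T U · c = U^T v for the coefficients: c = (-1/5). The projection is proj_W(v) = U c.
Check: (v - proj_W(v)) · u_1 = 0  (should be 0).
Result: proj_W(v) = (-3/5, 2/5, 1/5, -1/5).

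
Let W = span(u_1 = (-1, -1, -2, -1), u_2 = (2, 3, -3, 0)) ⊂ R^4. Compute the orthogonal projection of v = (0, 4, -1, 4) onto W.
proj_W(v) = (41/17, 160/51, -13/51, 49/51)

Set up U = [u_1 | ... | u_2] ∈ R^(4×2). The projector onto W = col(U) is P = U (U^T U)^(-1) U^T.
Compute U^T U =
  [7, 1]
  [1, 22],
and U^T v = (-6, 15).
Solve U^T U · c = U^T v for the coefficients: c = (-49/51, 37/51). The projection is proj_W(v) = U c.
Check: (v - proj_W(v)) · u_1 = 0  (should be 0).
Check: (v - proj_W(v)) · u_2 = 0  (should be 0).
Result: proj_W(v) = (41/17, 160/51, -13/51, 49/51).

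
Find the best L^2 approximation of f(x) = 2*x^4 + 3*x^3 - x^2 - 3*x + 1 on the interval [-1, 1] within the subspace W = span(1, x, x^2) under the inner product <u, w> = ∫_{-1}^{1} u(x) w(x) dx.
g(x) = 5*x^2/7 - 6*x/5 + 29/35

The best approximation g ∈ W is the orthogonal projection of f onto W. Writing g = a_0 + a_1 x + a_2 x^2, the coefficients solve the normal equations G · a = b where
  G_{ij} = <φ_i, φ_j> and b_i = <f, φ_i>, with φ_0 = 1, φ_1 = x, φ_2 = x^2.
G =
  [2, 0, 2/3]
  [0, 2/3, 0]
  [2/3, 0, 2/5],
b = (32/15, -4/5, 88/105).
Solving gives a_0 = 29/35, a_1 = -6/5, a_2 = 5/7, so
  g(x) = 5*x^2/7 - 6*x/5 + 29/35.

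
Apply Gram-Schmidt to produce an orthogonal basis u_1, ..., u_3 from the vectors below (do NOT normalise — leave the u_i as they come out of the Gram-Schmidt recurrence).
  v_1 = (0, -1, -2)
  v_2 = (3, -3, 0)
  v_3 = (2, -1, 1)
Orthogonal basis:
  u_1 = (0, -1, -2)
  u_2 = (3, -12/5, 6/5)
  u_3 = (2/9, 2/9, -1/9)

Apply the Gram-Schmidt recurrence
  u_1 = v_1
  u_i = v_i − Σ_{j<i} ((v_i · u_j) / (u_j · u_j)) · u_j.

Step by step this gives:
  u_1 = (0, -1, -2)
  u_2 = (3, -12/5, 6/5)
  u_3 = (2/9, 2/9, -1/9)

Orthogonality check:
  u_2 · u_1 = 0 (should be 0)
  u_3 · u_1 = 0 (should be 0)
  u_3 · u_2 = 0 (should be 0)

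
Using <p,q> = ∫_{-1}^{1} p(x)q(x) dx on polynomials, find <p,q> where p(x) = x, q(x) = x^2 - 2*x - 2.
<p,q> = -4/3

Expand the product: p(x)·q(x) = x^3 - 2*x^2 - 2*x.
∫_{-1}^{1} of each monomial x^k gives [2/(k+1) if k even, 0 if k odd]. Integrating term-by-term (or equivalently evaluating the antiderivative F(x) = x^4/4 - 2*x^3/3 - x^2 at the endpoints):
  F(1) − F(−1) = -17/12 − (-1/12) = -4/3.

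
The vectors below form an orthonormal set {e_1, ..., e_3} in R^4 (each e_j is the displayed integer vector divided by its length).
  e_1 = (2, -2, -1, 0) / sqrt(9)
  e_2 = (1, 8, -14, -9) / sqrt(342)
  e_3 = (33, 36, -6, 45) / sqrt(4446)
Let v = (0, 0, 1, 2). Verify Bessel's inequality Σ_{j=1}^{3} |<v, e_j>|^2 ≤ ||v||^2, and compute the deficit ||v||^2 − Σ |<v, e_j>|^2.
Σ |<v, e_j>|^2 = 61/13; ||v||^2 = 5; deficit = 4/13

Write each e_j = u_j / sqrt(<u_j, u_j>) where u_j is the displayed integer vector. Then <v, e_j> = <v, u_j> / sqrt(<u_j, u_j>), so |<v, e_j>|^2 = <v, u_j>^2 / <u_j, u_j>.
Coefficients: <v, e_1> = -1/sqrt(9), <v, e_2> = -32/sqrt(342), <v, e_3> = 84/sqrt(4446).
Square and sum: Σ |<v, e_j>|^2 = 61/13.
Compute ||v||^2 = v·v = 5.
Deficit = 5 − 61/13 = 4/13 ≥ 0, confirming Bessel's inequality. (The deficit equals ||v − Σ <v,e_j> e_j||^2, the squared distance from v to span{e_j}.)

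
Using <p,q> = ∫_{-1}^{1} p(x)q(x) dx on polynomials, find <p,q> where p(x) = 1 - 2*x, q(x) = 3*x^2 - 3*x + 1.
<p,q> = 8

Expand the product: p(x)·q(x) = -6*x^3 + 9*x^2 - 5*x + 1.
∫_{-1}^{1} of each monomial x^k gives [2/(k+1) if k even, 0 if k odd]. Integrating term-by-term (or equivalently evaluating the antiderivative F(x) = -3*x^4/2 + 3*x^3 - 5*x^2/2 + x at the endpoints):
  F(1) − F(−1) = 0 − (-8) = 8.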